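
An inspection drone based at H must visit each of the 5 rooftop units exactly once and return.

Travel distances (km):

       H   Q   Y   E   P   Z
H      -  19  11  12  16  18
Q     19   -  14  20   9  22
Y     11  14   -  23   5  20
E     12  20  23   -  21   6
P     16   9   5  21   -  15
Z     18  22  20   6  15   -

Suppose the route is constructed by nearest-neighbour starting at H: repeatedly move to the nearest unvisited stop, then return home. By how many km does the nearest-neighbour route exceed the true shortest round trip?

From H: Y=11, E=12, P=16, Z=18, Q=19 → choose Y (11).
From Y: P=5, Q=14, Z=20, E=23 → choose P (5).
From P: Q=9, Z=15, E=21 → choose Q (9).
From Q: E=20, Z=22 → choose E (20).
From E: Z=6 → choose Z (6).
NN route H → Y → P → Q → E → Z → H costs 69.
Optimal: H → Y → P → Q → Z → E → H costs 65 (by enumerating all 60 distinct tours).
Excess = 69 − 65 = 4.

Excess over optimum: 4 km.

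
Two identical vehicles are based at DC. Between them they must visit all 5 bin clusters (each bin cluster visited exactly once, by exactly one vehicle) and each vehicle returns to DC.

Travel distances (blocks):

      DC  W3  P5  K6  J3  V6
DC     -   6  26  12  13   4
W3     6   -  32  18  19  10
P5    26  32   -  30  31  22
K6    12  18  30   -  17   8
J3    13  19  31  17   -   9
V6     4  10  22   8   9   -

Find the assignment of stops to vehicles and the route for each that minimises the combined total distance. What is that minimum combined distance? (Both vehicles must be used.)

98 blocks — the smallest possible combined total.

Try each way of splitting the stops between the two vehicles (each non-empty) and, for each split, find the best tour for each vehicle:
  {W3} + {P5, K6, J3, V6}: 12 + 86 = 98
  {P5} + {W3, K6, J3, V6}: 52 + 54 = 106
  {W3, P5} + {K6, J3, V6}: 64 + 42 = 106
  {K6} + {W3, P5, J3, V6}: 24 + 82 = 106
  {W3, K6} + {P5, J3, V6}: 36 + 70 = 106
  {P5, K6} + {W3, J3, V6}: 68 + 38 = 106
  … (15 splits in total)
Best: vehicle 1 DC → W3 → DC = 12; vehicle 2 DC → P5 → K6 → J3 → V6 → DC = 86; combined 98.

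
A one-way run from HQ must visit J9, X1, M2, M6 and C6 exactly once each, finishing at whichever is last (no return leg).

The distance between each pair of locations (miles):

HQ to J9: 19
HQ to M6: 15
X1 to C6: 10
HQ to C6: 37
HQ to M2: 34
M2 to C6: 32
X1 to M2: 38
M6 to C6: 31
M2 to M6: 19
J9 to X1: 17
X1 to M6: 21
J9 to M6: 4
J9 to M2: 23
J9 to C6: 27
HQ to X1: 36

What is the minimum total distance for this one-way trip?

Minimum one-way distance = 78 miles.

There are 5! = 120 possible orderings.
HQ - J9 - X1 - M2 - M6 - C6: 19+17+38+19+31 = 124
HQ - J9 - X1 - M2 - C6 - M6: 19+17+38+32+31 = 137
HQ - J9 - X1 - M6 - M2 - C6: 19+17+21+19+32 = 108
HQ - J9 - X1 - M6 - C6 - M2: 19+17+21+31+32 = 120
HQ - J9 - X1 - C6 - M2 - M6: 19+17+10+32+19 = 97
HQ - J9 - X1 - C6 - M6 - M2: 19+17+10+31+19 = 96
HQ - J9 - M2 - X1 - M6 - C6: 19+23+38+21+31 = 132
HQ - J9 - M2 - X1 - C6 - M6: 19+23+38+10+31 = 121
HQ - J9 - M2 - M6 - X1 - C6: 19+23+19+21+10 = 92
HQ - J9 - M2 - M6 - C6 - X1: 19+23+19+31+10 = 102
HQ - J9 - M2 - C6 - X1 - M6: 19+23+32+10+21 = 105
HQ - J9 - M2 - C6 - M6 - X1: 19+23+32+31+21 = 126
HQ - J9 - M6 - X1 - M2 - C6: 19+4+21+38+32 = 114
HQ - J9 - M6 - X1 - C6 - M2: 19+4+21+10+32 = 86
… (106 more)
HQ - M6 - J9 - X1 - C6 - M2: 15+4+17+10+32 = 78  ← best
The minimum is 78.
One shortest path: HQ → M6 → J9 → X1 → C6 → M2.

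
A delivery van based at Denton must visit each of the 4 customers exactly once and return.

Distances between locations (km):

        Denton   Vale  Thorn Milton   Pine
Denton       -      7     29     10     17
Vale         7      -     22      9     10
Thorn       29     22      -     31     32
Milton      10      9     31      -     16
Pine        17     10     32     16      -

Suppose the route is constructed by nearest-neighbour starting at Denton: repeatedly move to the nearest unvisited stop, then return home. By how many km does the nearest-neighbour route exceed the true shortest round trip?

Excess over optimum: 6 km.

Denton: Vale=7, Milton=10, Pine=17, Thorn=29 ⇒ Vale
Vale: Milton=9, Pine=10, Thorn=22 ⇒ Milton
Milton: Pine=16, Thorn=31 ⇒ Pine
Pine: Thorn=32 ⇒ Thorn
NN route Denton → Vale → Milton → Pine → Thorn → Denton costs 93.
Optimal: Denton → Vale → Thorn → Pine → Milton → Denton costs 87 (by enumerating all 12 distinct tours).
Excess = 93 − 87 = 6.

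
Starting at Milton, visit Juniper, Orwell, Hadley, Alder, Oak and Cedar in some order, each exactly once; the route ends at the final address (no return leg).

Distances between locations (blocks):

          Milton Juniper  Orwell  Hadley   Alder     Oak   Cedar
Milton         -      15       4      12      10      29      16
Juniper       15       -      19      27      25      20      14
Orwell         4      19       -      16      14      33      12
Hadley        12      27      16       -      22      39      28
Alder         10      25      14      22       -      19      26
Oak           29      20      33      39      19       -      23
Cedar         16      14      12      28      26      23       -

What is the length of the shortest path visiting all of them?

91 blocks — the minimum one-way total.

There are 6! = 720 possible orderings.
Milton→Juniper→Orwell→Hadley→Alder→Oak→Cedar: 15+19+16+22+19+23 = 114
Milton→Juniper→Orwell→Hadley→Alder→Cedar→Oak: 15+19+16+22+26+23 = 121
Milton→Juniper→Orwell→Hadley→Oak→Alder→Cedar: 15+19+16+39+19+26 = 134
Milton→Juniper→Orwell→Hadley→Oak→Cedar→Alder: 15+19+16+39+23+26 = 138
Milton→Juniper→Orwell→Hadley→Cedar→Alder→Oak: 15+19+16+28+26+19 = 123
Milton→Juniper→Orwell→Hadley→Cedar→Oak→Alder: 15+19+16+28+23+19 = 120
Milton→Juniper→Orwell→Alder→Hadley→Oak→Cedar: 15+19+14+22+39+23 = 132
Milton→Juniper→Orwell→Alder→Hadley→Cedar→Oak: 15+19+14+22+28+23 = 121
… (712 more)
Milton→Orwell→Cedar→Juniper→Oak→Alder→Hadley: 4+12+14+20+19+22 = 91  ← best
The minimum is 91.
One shortest path: Milton → Orwell → Cedar → Juniper → Oak → Alder → Hadley.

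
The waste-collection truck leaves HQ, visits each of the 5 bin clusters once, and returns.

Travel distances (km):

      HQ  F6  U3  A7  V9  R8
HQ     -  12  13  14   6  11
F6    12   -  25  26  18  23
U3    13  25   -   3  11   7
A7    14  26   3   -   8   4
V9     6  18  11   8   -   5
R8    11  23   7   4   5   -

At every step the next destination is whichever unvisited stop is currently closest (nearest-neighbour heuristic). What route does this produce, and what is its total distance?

Nearest-neighbour total = 55 km; route HQ → V9 → R8 → A7 → U3 → F6 → HQ.

At HQ the remaining stops are V9 6, R8 11, F6 12, U3 13, A7 14; go to V9.
At V9 the remaining stops are R8 5, A7 8, U3 11, F6 18; go to R8.
At R8 the remaining stops are A7 4, U3 7, F6 23; go to A7.
At A7 the remaining stops are U3 3, F6 26; go to U3.
At U3 the remaining stops are F6 25; go to F6.
Return F6→HQ: 12.
Total = 6 + 5 + 4 + 3 + 25 + 12 = 55.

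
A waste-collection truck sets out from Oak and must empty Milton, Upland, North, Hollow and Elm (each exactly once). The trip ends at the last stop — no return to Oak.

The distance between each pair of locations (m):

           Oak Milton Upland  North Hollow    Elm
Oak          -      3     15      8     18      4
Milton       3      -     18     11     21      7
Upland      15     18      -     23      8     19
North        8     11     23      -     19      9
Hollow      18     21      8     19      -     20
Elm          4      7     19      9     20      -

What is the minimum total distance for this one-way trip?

There are 5! = 120 possible orderings.
Oak - Milton - Upland - North - Hollow - Elm: 3+18+23+19+20 = 83
Oak - Milton - Upland - North - Elm - Hollow: 3+18+23+9+20 = 73
Oak - Milton - Upland - Hollow - North - Elm: 3+18+8+19+9 = 57
Oak - Milton - Upland - Hollow - Elm - North: 3+18+8+20+9 = 58
Oak - Milton - Upland - Elm - North - Hollow: 3+18+19+9+19 = 68
Oak - Milton - Upland - Elm - Hollow - North: 3+18+19+20+19 = 79
Oak - Milton - North - Upland - Hollow - Elm: 3+11+23+8+20 = 65
Oak - Milton - North - Upland - Elm - Hollow: 3+11+23+19+20 = 76
Oak - Milton - North - Hollow - Upland - Elm: 3+11+19+8+19 = 60
Oak - Milton - North - Hollow - Elm - Upland: 3+11+19+20+19 = 72
Oak - Milton - North - Elm - Upland - Hollow: 3+11+9+19+8 = 50
Oak - Milton - North - Elm - Hollow - Upland: 3+11+9+20+8 = 51
Oak - Milton - Hollow - Upland - North - Elm: 3+21+8+23+9 = 64
Oak - Milton - Hollow - Upland - Elm - North: 3+21+8+19+9 = 60
… (106 more)
Oak - Milton - Elm - North - Hollow - Upland: 3+7+9+19+8 = 46  ← best
The minimum is 46.
One shortest path: Oak → Milton → Elm → North → Hollow → Upland.

46 m — the minimum one-way total.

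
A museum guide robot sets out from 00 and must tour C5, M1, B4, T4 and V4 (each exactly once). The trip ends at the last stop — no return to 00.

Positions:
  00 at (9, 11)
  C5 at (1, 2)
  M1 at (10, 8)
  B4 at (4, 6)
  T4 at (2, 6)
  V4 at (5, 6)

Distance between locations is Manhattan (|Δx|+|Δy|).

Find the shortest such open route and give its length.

19 — the minimum one-way total.

There are 5! = 120 possible orderings.
00→C5→M1→B4→T4→V4: 17+15+8+2+3 = 45
00→C5→M1→B4→V4→T4: 17+15+8+1+3 = 44
00→C5→M1→T4→B4→V4: 17+15+10+2+1 = 45
00→C5→M1→T4→V4→B4: 17+15+10+3+1 = 46
00→C5→M1→V4→B4→T4: 17+15+7+1+2 = 42
00→C5→M1→V4→T4→B4: 17+15+7+3+2 = 44
00→C5→B4→M1→T4→V4: 17+7+8+10+3 = 45
00→C5→B4→M1→V4→T4: 17+7+8+7+3 = 42
00→C5→B4→T4→M1→V4: 17+7+2+10+7 = 43
00→C5→B4→T4→V4→M1: 17+7+2+3+7 = 36
00→C5→B4→V4→M1→T4: 17+7+1+7+10 = 42
00→C5→B4→V4→T4→M1: 17+7+1+3+10 = 38
00→C5→T4→M1→B4→V4: 17+5+10+8+1 = 41
00→C5→T4→M1→V4→B4: 17+5+10+7+1 = 40
… (106 more)
00→M1→V4→B4→T4→C5: 4+7+1+2+5 = 19  ← best
The minimum is 19.
One shortest path: 00 → M1 → V4 → B4 → T4 → C5.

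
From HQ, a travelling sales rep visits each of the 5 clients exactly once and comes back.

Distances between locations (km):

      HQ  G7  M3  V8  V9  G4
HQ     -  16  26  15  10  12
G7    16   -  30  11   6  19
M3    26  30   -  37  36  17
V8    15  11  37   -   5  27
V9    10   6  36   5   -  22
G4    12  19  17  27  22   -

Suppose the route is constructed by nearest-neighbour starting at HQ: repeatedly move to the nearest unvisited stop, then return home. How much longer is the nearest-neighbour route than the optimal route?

The nearest-neighbour route is 3 km longer than optimal.

From HQ: V9=10, G4=12, V8=15, G7=16, M3=26 → choose V9 (10).
From V9: V8=5, G7=6, G4=22, M3=36 → choose V8 (5).
From V8: G7=11, G4=27, M3=37 → choose G7 (11).
From G7: G4=19, M3=30 → choose G4 (19).
From G4: M3=17 → choose M3 (17).
NN route HQ → V9 → V8 → G7 → G4 → M3 → HQ costs 88.
Optimal: HQ → V8 → V9 → G7 → M3 → G4 → HQ costs 85 (by enumerating all 60 distinct tours).
Excess = 88 − 85 = 3.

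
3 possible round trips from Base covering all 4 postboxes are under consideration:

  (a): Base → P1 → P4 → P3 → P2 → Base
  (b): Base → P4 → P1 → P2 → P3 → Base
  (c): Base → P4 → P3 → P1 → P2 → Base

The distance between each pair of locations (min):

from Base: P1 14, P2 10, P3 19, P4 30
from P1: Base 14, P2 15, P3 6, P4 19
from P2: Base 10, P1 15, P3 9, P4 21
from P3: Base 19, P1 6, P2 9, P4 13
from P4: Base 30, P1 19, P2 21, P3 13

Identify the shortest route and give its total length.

(a): 14 + 19 + 13 + 9 + 10 = 65
(b): 30 + 19 + 15 + 9 + 19 = 92
(c): 30 + 13 + 6 + 15 + 10 = 74

65 min — (a) is the shortest.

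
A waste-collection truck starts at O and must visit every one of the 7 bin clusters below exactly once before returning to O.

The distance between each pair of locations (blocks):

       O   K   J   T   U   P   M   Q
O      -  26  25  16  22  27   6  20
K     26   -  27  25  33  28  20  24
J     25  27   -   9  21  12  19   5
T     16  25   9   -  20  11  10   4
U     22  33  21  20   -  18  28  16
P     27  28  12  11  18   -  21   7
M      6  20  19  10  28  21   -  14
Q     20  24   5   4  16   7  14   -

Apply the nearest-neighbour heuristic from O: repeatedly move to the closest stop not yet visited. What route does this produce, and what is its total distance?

From O: distances to unvisited — M=6, T=16, Q=20, U=22, J=25, K=26, P=27. Nearest is M (6).
From M: distances to unvisited — T=10, Q=14, J=19, K=20, P=21, U=28. Nearest is T (10).
From T: distances to unvisited — Q=4, J=9, P=11, U=20, K=25. Nearest is Q (4).
From Q: distances to unvisited — J=5, P=7, U=16, K=24. Nearest is J (5).
From J: distances to unvisited — P=12, U=21, K=27. Nearest is P (12).
From P: distances to unvisited — U=18, K=28. Nearest is U (18).
From U: distances to unvisited — K=33. Nearest is K (33).
Return K→O: 26.
Total = 6 + 10 + 4 + 5 + 12 + 18 + 33 + 26 = 114.

Nearest-neighbour total = 114 blocks; route O → M → T → Q → J → P → U → K → O.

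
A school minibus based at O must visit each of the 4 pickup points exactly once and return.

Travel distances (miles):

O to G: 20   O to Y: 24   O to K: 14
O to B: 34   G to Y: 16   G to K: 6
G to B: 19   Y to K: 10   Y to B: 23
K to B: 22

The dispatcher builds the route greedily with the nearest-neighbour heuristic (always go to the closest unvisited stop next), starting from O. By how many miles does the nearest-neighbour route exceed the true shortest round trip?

The nearest-neighbour route is 7 miles longer than optimal.

From O: K=14, G=20, Y=24, B=34 → choose K (14).
From K: G=6, Y=10, B=22 → choose G (6).
From G: Y=16, B=19 → choose Y (16).
From Y: B=23 → choose B (23).
NN route O → K → G → Y → B → O costs 93.
Optimal: O → G → B → Y → K → O costs 86 (by enumerating all 12 distinct tours).
Excess = 93 − 86 = 7.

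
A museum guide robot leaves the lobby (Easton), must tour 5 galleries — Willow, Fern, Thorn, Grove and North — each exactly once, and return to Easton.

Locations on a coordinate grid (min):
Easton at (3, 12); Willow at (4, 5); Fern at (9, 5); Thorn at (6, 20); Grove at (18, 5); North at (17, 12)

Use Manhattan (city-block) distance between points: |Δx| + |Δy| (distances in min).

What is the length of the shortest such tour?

Minimum total distance: 60 min.

There are 60 distinct closed tours to check (reversals are equivalent).
Easton - Willow - Fern - Thorn - Grove - North - Easton: 8+5+18+27+8+14 = 80
Easton - Willow - Fern - Thorn - North - Grove - Easton: 8+5+18+19+8+22 = 80
Easton - Willow - Fern - Grove - Thorn - North - Easton: 8+5+9+27+19+14 = 82
Easton - Willow - Fern - Grove - North - Thorn - Easton: 8+5+9+8+19+11 = 60
Easton - Willow - Fern - North - Thorn - Grove - Easton: 8+5+15+19+27+22 = 96
Easton - Willow - Fern - North - Grove - Thorn - Easton: 8+5+15+8+27+11 = 74
Easton - Willow - Thorn - Fern - Grove - North - Easton: 8+17+18+9+8+14 = 74
Easton - Willow - Thorn - Fern - North - Grove - Easton: 8+17+18+15+8+22 = 88
Easton - Willow - Thorn - Grove - Fern - North - Easton: 8+17+27+9+15+14 = 90
Easton - Willow - Thorn - Grove - North - Fern - Easton: 8+17+27+8+15+13 = 88
Easton - Willow - Thorn - North - Fern - Grove - Easton: 8+17+19+15+9+22 = 90
Easton - Willow - Thorn - North - Grove - Fern - Easton: 8+17+19+8+9+13 = 74
Easton - Willow - Grove - Fern - Thorn - North - Easton: 8+14+9+18+19+14 = 82
Easton - Willow - Grove - Fern - North - Thorn - Easton: 8+14+9+15+19+11 = 76
… (46 more)
The minimum is 60.
One optimal route: Easton → Willow → Fern → Grove → North → Thorn → Easton (or its reverse).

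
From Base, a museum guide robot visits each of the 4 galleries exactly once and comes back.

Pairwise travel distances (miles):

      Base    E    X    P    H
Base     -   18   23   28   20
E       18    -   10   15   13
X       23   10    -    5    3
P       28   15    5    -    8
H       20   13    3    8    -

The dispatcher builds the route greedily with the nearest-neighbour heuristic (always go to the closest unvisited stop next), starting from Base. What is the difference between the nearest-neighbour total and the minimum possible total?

Excess over optimum: 6 miles.

Base: E=18, H=20, X=23, P=28 ⇒ E
E: X=10, H=13, P=15 ⇒ X
X: H=3, P=5 ⇒ H
H: P=8 ⇒ P
NN route Base → E → X → H → P → Base costs 67.
Optimal: Base → E → X → P → H → Base costs 61 (by enumerating all 12 distinct tours).
Excess = 67 − 61 = 6.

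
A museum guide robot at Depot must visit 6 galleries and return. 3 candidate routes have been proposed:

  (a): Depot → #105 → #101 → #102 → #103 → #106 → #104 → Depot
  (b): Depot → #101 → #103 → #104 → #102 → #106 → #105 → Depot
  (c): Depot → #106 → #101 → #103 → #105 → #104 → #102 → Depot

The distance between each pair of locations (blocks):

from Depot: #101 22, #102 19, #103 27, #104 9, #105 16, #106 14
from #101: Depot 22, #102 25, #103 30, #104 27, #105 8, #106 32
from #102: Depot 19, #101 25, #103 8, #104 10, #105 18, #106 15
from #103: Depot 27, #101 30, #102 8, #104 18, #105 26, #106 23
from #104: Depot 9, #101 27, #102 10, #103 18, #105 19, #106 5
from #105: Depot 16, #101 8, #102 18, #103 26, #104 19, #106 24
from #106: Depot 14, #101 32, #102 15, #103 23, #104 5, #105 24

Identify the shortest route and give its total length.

(a): 16 + 8 + 25 + 8 + 23 + 5 + 9 = 94
(b): 22 + 30 + 18 + 10 + 15 + 24 + 16 = 135
(c): 14 + 32 + 30 + 26 + 19 + 10 + 19 = 150

94 blocks — (a) is the shortest.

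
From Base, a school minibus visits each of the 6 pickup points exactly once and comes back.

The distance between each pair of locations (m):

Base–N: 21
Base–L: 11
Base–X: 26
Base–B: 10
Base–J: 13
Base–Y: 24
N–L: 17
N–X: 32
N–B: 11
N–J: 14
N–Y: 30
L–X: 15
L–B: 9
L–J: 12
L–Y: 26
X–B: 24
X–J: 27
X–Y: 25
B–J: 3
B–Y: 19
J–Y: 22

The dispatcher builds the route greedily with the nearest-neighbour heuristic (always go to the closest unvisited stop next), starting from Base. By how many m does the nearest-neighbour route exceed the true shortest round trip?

Base: B=10, L=11, J=13, N=21, Y=24, X=26 ⇒ B
B: J=3, L=9, N=11, Y=19, X=24 ⇒ J
J: L=12, N=14, Y=22, X=27 ⇒ L
L: X=15, N=17, Y=26 ⇒ X
X: Y=25, N=32 ⇒ Y
Y: N=30 ⇒ N
NN route Base → B → J → L → X → Y → N → Base costs 116.
Optimal: Base → N → B → J → Y → X → L → Base costs 108 (by enumerating all 360 distinct tours).
Excess = 116 − 108 = 8.

Excess over optimum: 8 m.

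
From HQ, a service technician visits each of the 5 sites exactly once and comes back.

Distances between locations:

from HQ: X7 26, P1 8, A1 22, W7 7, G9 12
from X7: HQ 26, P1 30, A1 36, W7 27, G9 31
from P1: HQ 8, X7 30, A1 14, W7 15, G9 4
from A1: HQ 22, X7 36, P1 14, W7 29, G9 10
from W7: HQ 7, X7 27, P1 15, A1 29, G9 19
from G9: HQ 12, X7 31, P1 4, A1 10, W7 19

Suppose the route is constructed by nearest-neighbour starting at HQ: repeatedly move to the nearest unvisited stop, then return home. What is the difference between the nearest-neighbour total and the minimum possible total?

6 longer than the optimal tour.

From HQ: W7=7, P1=8, G9=12, A1=22, X7=26 → choose W7 (7).
From W7: P1=15, G9=19, X7=27, A1=29 → choose P1 (15).
From P1: G9=4, A1=14, X7=30 → choose G9 (4).
From G9: A1=10, X7=31 → choose A1 (10).
From A1: X7=36 → choose X7 (36).
NN route HQ → W7 → P1 → G9 → A1 → X7 → HQ costs 98.
Optimal: HQ → P1 → G9 → A1 → X7 → W7 → HQ costs 92 (by enumerating all 60 distinct tours).
Excess = 98 − 92 = 6.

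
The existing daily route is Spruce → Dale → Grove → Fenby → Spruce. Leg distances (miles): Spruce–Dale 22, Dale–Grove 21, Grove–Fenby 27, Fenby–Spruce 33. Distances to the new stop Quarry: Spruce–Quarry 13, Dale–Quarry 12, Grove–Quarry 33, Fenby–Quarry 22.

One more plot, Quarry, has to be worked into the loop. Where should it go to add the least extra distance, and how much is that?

Insertion cost between consecutive stops i–j is d(i,Quarry) + d(Quarry,j) − d(i,j):
  between Spruce and Dale: 13 + 12 − 22 = 3
  between Dale and Grove: 12 + 33 − 21 = 24
  between Grove and Fenby: 33 + 22 − 27 = 28
  between Fenby and Spruce: 22 + 13 − 33 = 2
Cheapest insertion is between Fenby and Spruce, adding 2.
New total = 103 + 2 = 105.

+2 miles — insert Quarry between Fenby and Spruce.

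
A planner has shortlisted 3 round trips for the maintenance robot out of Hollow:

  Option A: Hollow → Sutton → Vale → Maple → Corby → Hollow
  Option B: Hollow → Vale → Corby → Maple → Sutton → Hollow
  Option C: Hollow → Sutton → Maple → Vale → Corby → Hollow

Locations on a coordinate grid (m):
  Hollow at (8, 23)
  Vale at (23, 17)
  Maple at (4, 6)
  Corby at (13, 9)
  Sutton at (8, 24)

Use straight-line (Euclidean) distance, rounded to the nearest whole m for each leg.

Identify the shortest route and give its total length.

Option A: 1 + 17 + 22 + 9 + 15 = 64
Option B: 16 + 13 + 9 + 18 + 1 = 57
Option C: 1 + 18 + 22 + 13 + 15 = 69

57 m — Option B is the shortest.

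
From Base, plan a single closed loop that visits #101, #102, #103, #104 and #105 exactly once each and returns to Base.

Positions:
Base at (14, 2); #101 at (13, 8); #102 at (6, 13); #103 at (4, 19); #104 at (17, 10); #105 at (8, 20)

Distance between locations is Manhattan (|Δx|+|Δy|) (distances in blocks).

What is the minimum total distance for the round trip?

Minimum total distance: 62 blocks.

Base → #101 → #102 → #103 → #104 → #105 → Base: 7+12+8+22+19+24 = 92
Base → #101 → #102 → #103 → #105 → #104 → Base: 7+12+8+5+19+11 = 62
Base → #101 → #102 → #104 → #103 → #105 → Base: 7+12+14+22+5+24 = 84
Base → #101 → #102 → #104 → #105 → #103 → Base: 7+12+14+19+5+27 = 84
Base → #101 → #102 → #105 → #103 → #104 → Base: 7+12+9+5+22+11 = 66
Base → #101 → #102 → #105 → #104 → #103 → Base: 7+12+9+19+22+27 = 96
Base → #101 → #103 → #102 → #104 → #105 → Base: 7+20+8+14+19+24 = 92
Base → #101 → #103 → #102 → #105 → #104 → Base: 7+20+8+9+19+11 = 74
Base → #101 → #103 → #104 → #102 → #105 → Base: 7+20+22+14+9+24 = 96
Base → #101 → #103 → #104 → #105 → #102 → Base: 7+20+22+19+9+19 = 96
Base → #101 → #103 → #105 → #102 → #104 → Base: 7+20+5+9+14+11 = 66
Base → #101 → #103 → #105 → #104 → #102 → Base: 7+20+5+19+14+19 = 84
Base → #101 → #104 → #102 → #103 → #105 → Base: 7+6+14+8+5+24 = 64
Base → #101 → #104 → #102 → #105 → #103 → Base: 7+6+14+9+5+27 = 68
… (46 more)
The minimum is 62.
One optimal route: Base → #101 → #102 → #103 → #105 → #104 → Base (or its reverse).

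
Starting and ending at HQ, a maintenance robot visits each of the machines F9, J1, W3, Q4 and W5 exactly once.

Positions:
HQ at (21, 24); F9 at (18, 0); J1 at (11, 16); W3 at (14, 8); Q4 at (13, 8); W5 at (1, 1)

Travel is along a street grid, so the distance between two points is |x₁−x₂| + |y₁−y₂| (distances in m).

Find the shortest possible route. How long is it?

94 m — the shortest possible round trip.

With 5 stops there are 5!/2 = 60 distinct round trips (a route and its reverse cost the same).
HQ → F9 → J1 → W3 → Q4 → W5 → HQ: 27+23+11+1+19+43 = 124
HQ → F9 → J1 → W3 → W5 → Q4 → HQ: 27+23+11+20+19+24 = 124
HQ → F9 → J1 → Q4 → W3 → W5 → HQ: 27+23+10+1+20+43 = 124
HQ → F9 → J1 → Q4 → W5 → W3 → HQ: 27+23+10+19+20+23 = 122
HQ → F9 → J1 → W5 → W3 → Q4 → HQ: 27+23+25+20+1+24 = 120
HQ → F9 → J1 → W5 → Q4 → W3 → HQ: 27+23+25+19+1+23 = 118
HQ → F9 → W3 → J1 → Q4 → W5 → HQ: 27+12+11+10+19+43 = 122
HQ → F9 → W3 → J1 → W5 → Q4 → HQ: 27+12+11+25+19+24 = 118
HQ → F9 → W3 → Q4 → J1 → W5 → HQ: 27+12+1+10+25+43 = 118
HQ → F9 → W3 → Q4 → W5 → J1 → HQ: 27+12+1+19+25+18 = 102
HQ → F9 → W3 → W5 → J1 → Q4 → HQ: 27+12+20+25+10+24 = 118
HQ → F9 → W3 → W5 → Q4 → J1 → HQ: 27+12+20+19+10+18 = 106
HQ → F9 → Q4 → J1 → W3 → W5 → HQ: 27+13+10+11+20+43 = 124
HQ → F9 → Q4 → J1 → W5 → W3 → HQ: 27+13+10+25+20+23 = 118
… (46 more)
HQ → F9 → W5 → W3 → Q4 → J1 → HQ: 27+18+20+1+10+18 = 94  ← best
The minimum is 94.
One optimal route: HQ → F9 → W5 → W3 → Q4 → J1 → HQ (or its reverse).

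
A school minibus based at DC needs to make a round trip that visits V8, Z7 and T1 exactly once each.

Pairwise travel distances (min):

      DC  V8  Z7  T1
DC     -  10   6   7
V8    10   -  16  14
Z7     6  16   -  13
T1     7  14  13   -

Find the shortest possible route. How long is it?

With 3 stops there are 3!/2 = 3 distinct round trips (a route and its reverse cost the same).
DC→V8→Z7→T1→DC: 10+16+13+7 = 46
DC→V8→T1→Z7→DC: 10+14+13+6 = 43
DC→Z7→V8→T1→DC: 6+16+14+7 = 43
The minimum is 43.
One optimal route: DC → V8 → T1 → Z7 → DC (or its reverse).

Minimum total distance: 43 min.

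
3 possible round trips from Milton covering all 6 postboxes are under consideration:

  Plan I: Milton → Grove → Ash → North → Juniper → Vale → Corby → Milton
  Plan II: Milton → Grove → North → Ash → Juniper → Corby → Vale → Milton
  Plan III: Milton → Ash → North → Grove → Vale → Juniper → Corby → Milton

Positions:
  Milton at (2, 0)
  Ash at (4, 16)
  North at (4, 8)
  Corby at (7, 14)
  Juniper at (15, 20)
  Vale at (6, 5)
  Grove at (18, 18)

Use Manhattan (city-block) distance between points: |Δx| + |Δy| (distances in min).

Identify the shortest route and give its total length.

Plan I: 34 + 16 + 8 + 23 + 24 + 10 + 19 = 134
Plan II: 34 + 24 + 8 + 15 + 14 + 10 + 9 = 114
Plan III: 18 + 8 + 24 + 25 + 24 + 14 + 19 = 132

Shortest is Plan II, total 114 min.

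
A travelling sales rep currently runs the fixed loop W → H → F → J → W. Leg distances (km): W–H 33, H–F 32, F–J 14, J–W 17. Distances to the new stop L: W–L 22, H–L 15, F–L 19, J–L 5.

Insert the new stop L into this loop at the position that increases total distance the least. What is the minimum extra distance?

Insertion cost between consecutive stops i–j is d(i,L) + d(L,j) − d(i,j):
  between W and H: 22 + 15 − 33 = 4
  between H and F: 15 + 19 − 32 = 2
  between F and J: 19 + 5 − 14 = 10
  between J and W: 5 + 22 − 17 = 10
Cheapest insertion is between H and F, adding 2.
New total = 96 + 2 = 98.

Adding 2 km by placing L on the H–F leg.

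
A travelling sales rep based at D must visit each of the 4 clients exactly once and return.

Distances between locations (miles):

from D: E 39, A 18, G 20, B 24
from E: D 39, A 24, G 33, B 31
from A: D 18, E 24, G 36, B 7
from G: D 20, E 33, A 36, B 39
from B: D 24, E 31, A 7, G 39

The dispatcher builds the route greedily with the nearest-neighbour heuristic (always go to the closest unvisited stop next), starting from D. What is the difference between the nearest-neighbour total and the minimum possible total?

From D: A=18, G=20, B=24, E=39 → choose A (18).
From A: B=7, E=24, G=36 → choose B (7).
From B: E=31, G=39 → choose E (31).
From E: G=33 → choose G (33).
NN route D → A → B → E → G → D costs 109.
Optimal: D → G → E → A → B → D costs 108 (by enumerating all 12 distinct tours).
Excess = 109 − 108 = 1.

Excess over optimum: 1 miles.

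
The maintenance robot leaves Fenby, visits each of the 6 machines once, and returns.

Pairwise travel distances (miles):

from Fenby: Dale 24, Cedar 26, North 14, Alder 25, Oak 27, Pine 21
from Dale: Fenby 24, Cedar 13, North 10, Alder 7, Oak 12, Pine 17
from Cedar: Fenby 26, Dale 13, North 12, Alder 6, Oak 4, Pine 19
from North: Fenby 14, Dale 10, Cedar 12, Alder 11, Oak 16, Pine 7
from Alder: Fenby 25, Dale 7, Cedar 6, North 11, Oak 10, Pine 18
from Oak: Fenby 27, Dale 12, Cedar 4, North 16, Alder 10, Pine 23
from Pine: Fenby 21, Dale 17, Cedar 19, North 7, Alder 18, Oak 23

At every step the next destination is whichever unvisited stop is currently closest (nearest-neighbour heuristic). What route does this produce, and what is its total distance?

From Fenby: distances to unvisited — North=14, Pine=21, Dale=24, Alder=25, Cedar=26, Oak=27. Nearest is North (14).
From North: distances to unvisited — Pine=7, Dale=10, Alder=11, Cedar=12, Oak=16. Nearest is Pine (7).
From Pine: distances to unvisited — Dale=17, Alder=18, Cedar=19, Oak=23. Nearest is Dale (17).
From Dale: distances to unvisited — Alder=7, Oak=12, Cedar=13. Nearest is Alder (7).
From Alder: distances to unvisited — Cedar=6, Oak=10. Nearest is Cedar (6).
From Cedar: distances to unvisited — Oak=4. Nearest is Oak (4).
Return Oak→Fenby: 27.
Total = 14 + 7 + 17 + 7 + 6 + 4 + 27 = 82.

Nearest-neighbour total = 82 miles; route Fenby → North → Pine → Dale → Alder → Cedar → Oak → Fenby.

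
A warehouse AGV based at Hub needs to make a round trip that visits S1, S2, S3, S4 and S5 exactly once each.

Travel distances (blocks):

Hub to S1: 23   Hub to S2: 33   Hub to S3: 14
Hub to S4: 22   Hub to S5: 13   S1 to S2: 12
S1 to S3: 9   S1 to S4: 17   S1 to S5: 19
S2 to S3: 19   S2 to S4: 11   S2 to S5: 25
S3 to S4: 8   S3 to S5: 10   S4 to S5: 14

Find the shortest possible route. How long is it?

With 5 stops there are 5!/2 = 60 distinct round trips (a route and its reverse cost the same).
Hub-S1-S2-S3-S4-S5-Hub: 23+12+19+8+14+13 = 89
Hub-S1-S2-S3-S5-S4-Hub: 23+12+19+10+14+22 = 100
Hub-S1-S2-S4-S3-S5-Hub: 23+12+11+8+10+13 = 77
Hub-S1-S2-S4-S5-S3-Hub: 23+12+11+14+10+14 = 84
Hub-S1-S2-S5-S3-S4-Hub: 23+12+25+10+8+22 = 100
Hub-S1-S2-S5-S4-S3-Hub: 23+12+25+14+8+14 = 96
Hub-S1-S3-S2-S4-S5-Hub: 23+9+19+11+14+13 = 89
Hub-S1-S3-S2-S5-S4-Hub: 23+9+19+25+14+22 = 112
Hub-S1-S3-S4-S2-S5-Hub: 23+9+8+11+25+13 = 89
Hub-S1-S3-S4-S5-S2-Hub: 23+9+8+14+25+33 = 112
Hub-S1-S3-S5-S2-S4-Hub: 23+9+10+25+11+22 = 100
Hub-S1-S3-S5-S4-S2-Hub: 23+9+10+14+11+33 = 100
Hub-S1-S4-S2-S3-S5-Hub: 23+17+11+19+10+13 = 93
Hub-S1-S4-S2-S5-S3-Hub: 23+17+11+25+10+14 = 100
… (46 more)
Hub-S3-S1-S2-S4-S5-Hub: 14+9+12+11+14+13 = 73  ← best
The minimum is 73.
One optimal route: Hub → S3 → S1 → S2 → S4 → S5 → Hub (or its reverse).

Shortest round trip = 73 blocks.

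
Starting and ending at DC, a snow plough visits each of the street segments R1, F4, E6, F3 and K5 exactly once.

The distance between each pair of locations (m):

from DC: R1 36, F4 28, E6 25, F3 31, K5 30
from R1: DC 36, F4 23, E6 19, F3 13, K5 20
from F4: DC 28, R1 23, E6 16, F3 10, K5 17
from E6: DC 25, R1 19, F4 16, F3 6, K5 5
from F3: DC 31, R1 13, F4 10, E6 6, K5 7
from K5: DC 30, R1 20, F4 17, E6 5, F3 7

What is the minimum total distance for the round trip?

Shortest round trip = 101 m.

There are 60 distinct closed tours to check (reversals are equivalent).
DC-R1-F4-E6-F3-K5-DC: 36+23+16+6+7+30 = 118
DC-R1-F4-E6-K5-F3-DC: 36+23+16+5+7+31 = 118
DC-R1-F4-F3-E6-K5-DC: 36+23+10+6+5+30 = 110
DC-R1-F4-F3-K5-E6-DC: 36+23+10+7+5+25 = 106
DC-R1-F4-K5-E6-F3-DC: 36+23+17+5+6+31 = 118
DC-R1-F4-K5-F3-E6-DC: 36+23+17+7+6+25 = 114
DC-R1-E6-F4-F3-K5-DC: 36+19+16+10+7+30 = 118
DC-R1-E6-F4-K5-F3-DC: 36+19+16+17+7+31 = 126
DC-R1-E6-F3-F4-K5-DC: 36+19+6+10+17+30 = 118
DC-R1-E6-F3-K5-F4-DC: 36+19+6+7+17+28 = 113
DC-R1-E6-K5-F4-F3-DC: 36+19+5+17+10+31 = 118
DC-R1-E6-K5-F3-F4-DC: 36+19+5+7+10+28 = 105
DC-R1-F3-F4-E6-K5-DC: 36+13+10+16+5+30 = 110
DC-R1-F3-F4-K5-E6-DC: 36+13+10+17+5+25 = 106
… (46 more)
DC-F4-R1-F3-K5-E6-DC: 28+23+13+7+5+25 = 101  ← best
The minimum is 101.
One optimal route: DC → F4 → R1 → F3 → K5 → E6 → DC (or its reverse).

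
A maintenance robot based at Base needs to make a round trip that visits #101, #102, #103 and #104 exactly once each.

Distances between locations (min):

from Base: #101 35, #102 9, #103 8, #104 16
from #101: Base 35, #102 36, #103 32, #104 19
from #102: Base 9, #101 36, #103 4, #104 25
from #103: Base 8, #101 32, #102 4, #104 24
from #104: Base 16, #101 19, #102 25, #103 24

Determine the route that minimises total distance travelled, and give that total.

Shortest round trip = 80 min.

Base-#101-#102-#103-#104-Base: 35+36+4+24+16 = 115
Base-#101-#102-#104-#103-Base: 35+36+25+24+8 = 128
Base-#101-#103-#102-#104-Base: 35+32+4+25+16 = 112
Base-#101-#103-#104-#102-Base: 35+32+24+25+9 = 125
Base-#101-#104-#102-#103-Base: 35+19+25+4+8 = 91
Base-#101-#104-#103-#102-Base: 35+19+24+4+9 = 91
Base-#102-#101-#103-#104-Base: 9+36+32+24+16 = 117
Base-#102-#101-#104-#103-Base: 9+36+19+24+8 = 96
Base-#102-#103-#101-#104-Base: 9+4+32+19+16 = 80
Base-#102-#104-#101-#103-Base: 9+25+19+32+8 = 93
Base-#103-#101-#102-#104-Base: 8+32+36+25+16 = 117
Base-#103-#102-#101-#104-Base: 8+4+36+19+16 = 83
The minimum is 80.
One optimal route: Base → #102 → #103 → #101 → #104 → Base (or its reverse).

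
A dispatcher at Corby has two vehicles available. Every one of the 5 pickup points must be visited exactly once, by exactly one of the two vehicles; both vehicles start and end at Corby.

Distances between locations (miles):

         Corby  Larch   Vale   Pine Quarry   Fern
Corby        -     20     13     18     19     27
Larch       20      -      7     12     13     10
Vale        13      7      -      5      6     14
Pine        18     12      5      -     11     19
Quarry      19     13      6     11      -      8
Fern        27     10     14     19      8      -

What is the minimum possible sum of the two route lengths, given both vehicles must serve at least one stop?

Minimum combined distance: 93 miles.

Try each way of splitting the stops between the two vehicles (each non-empty) and, for each split, find the best tour for each vehicle:
  {Larch} + {Vale, Pine, Quarry, Fern}: 40 + 64 = 104
  {Vale} + {Larch, Pine, Quarry, Fern}: 26 + 67 = 93
  {Larch, Vale} + {Pine, Quarry, Fern}: 40 + 64 = 104
  {Pine} + {Larch, Vale, Quarry, Fern}: 36 + 57 = 93
  {Larch, Pine} + {Vale, Quarry, Fern}: 50 + 54 = 104
  {Vale, Pine} + {Larch, Quarry, Fern}: 36 + 57 = 93
  … (15 splits in total)
Best: vehicle 1 Corby → Vale → Corby = 26; vehicle 2 Corby → Larch → Fern → Quarry → Pine → Corby = 67; combined 93.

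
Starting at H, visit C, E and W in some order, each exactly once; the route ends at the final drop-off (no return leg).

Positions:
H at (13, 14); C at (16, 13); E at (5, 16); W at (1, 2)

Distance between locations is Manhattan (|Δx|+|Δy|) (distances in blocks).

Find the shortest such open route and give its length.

Minimum one-way distance = 36 blocks.

There are 3! = 6 possible orderings.
H → C → E → W: 4+14+18 = 36
H → C → W → E: 4+26+18 = 48
H → E → C → W: 10+14+26 = 50
H → E → W → C: 10+18+26 = 54
H → W → C → E: 24+26+14 = 64
H → W → E → C: 24+18+14 = 56
The minimum is 36.
One shortest path: H → C → E → W.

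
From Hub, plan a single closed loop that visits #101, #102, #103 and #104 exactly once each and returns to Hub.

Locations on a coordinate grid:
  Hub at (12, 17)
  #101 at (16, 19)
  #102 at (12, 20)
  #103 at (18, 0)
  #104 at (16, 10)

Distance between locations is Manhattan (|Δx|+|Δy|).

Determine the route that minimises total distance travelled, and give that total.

Hub → #101 → #102 → #103 → #104 → Hub: 6+5+26+12+11 = 60
Hub → #101 → #102 → #104 → #103 → Hub: 6+5+14+12+23 = 60
Hub → #101 → #103 → #102 → #104 → Hub: 6+21+26+14+11 = 78
Hub → #101 → #103 → #104 → #102 → Hub: 6+21+12+14+3 = 56
Hub → #101 → #104 → #102 → #103 → Hub: 6+9+14+26+23 = 78
Hub → #101 → #104 → #103 → #102 → Hub: 6+9+12+26+3 = 56
Hub → #102 → #101 → #103 → #104 → Hub: 3+5+21+12+11 = 52
Hub → #102 → #101 → #104 → #103 → Hub: 3+5+9+12+23 = 52
Hub → #102 → #103 → #101 → #104 → Hub: 3+26+21+9+11 = 70
Hub → #102 → #104 → #101 → #103 → Hub: 3+14+9+21+23 = 70
Hub → #103 → #101 → #102 → #104 → Hub: 23+21+5+14+11 = 74
Hub → #103 → #102 → #101 → #104 → Hub: 23+26+5+9+11 = 74
The minimum is 52.
One optimal route: Hub → #102 → #101 → #103 → #104 → Hub (or its reverse).

52 — the shortest possible round trip.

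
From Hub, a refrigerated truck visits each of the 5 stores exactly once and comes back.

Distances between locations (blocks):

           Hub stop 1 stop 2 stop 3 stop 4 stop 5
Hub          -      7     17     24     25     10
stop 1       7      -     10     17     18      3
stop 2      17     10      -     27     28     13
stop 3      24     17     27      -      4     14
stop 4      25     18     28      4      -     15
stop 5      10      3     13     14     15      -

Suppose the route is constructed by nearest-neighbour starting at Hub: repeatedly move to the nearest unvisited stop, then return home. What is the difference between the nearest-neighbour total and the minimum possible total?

From Hub: stop 1=7, stop 5=10, stop 2=17, stop 3=24, stop 4=25 → choose stop 1 (7).
From stop 1: stop 5=3, stop 2=10, stop 3=17, stop 4=18 → choose stop 5 (3).
From stop 5: stop 2=13, stop 3=14, stop 4=15 → choose stop 2 (13).
From stop 2: stop 3=27, stop 4=28 → choose stop 3 (27).
From stop 3: stop 4=4 → choose stop 4 (4).
NN route Hub → stop 1 → stop 5 → stop 2 → stop 3 → stop 4 → Hub costs 79.
Optimal: Hub → stop 1 → stop 2 → stop 3 → stop 4 → stop 5 → Hub costs 73 (by enumerating all 60 distinct tours).
Excess = 79 − 73 = 6.

The nearest-neighbour route is 6 blocks longer than optimal.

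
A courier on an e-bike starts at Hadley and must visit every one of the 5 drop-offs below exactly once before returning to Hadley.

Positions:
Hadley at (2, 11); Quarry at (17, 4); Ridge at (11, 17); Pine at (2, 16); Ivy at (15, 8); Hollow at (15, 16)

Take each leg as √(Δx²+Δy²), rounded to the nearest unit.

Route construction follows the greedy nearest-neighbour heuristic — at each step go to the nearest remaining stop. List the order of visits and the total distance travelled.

Hadley → [Pine:5 / Ridge:11 / Ivy:13 / Hollow:14 / Quarry:17] → Pine (5)
Pine → [Ridge:9 / Hollow:13 / Ivy:15 / Quarry:19] → Ridge (9)
Ridge → [Hollow:4 / Ivy:10 / Quarry:14] → Hollow (4)
Hollow → [Ivy:8 / Quarry:12] → Ivy (8)
Ivy → [Quarry:4] → Quarry (4)
Return Quarry→Hadley: 17.
Total = 5 + 9 + 4 + 8 + 4 + 17 = 47.

47 along Hadley → Pine → Ridge → Hollow → Ivy → Quarry → Hadley.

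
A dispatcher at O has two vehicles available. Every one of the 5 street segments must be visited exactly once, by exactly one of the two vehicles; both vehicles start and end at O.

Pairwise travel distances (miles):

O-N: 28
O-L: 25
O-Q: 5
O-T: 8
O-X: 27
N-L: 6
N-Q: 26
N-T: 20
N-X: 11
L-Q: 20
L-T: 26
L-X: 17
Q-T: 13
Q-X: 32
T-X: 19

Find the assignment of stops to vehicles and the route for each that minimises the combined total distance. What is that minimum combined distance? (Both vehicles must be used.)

79 miles — the smallest possible combined total.

Try each way of splitting the stops between the two vehicles (each non-empty) and, for each split, find the best tour for each vehicle:
  {N} + {L, Q, T, X}: 56 + 69 = 125
  {L} + {N, Q, T, X}: 50 + 69 = 119
  {N, L} + {Q, T, X}: 59 + 64 = 123
  {Q} + {N, L, T, X}: 10 + 69 = 79
  {N, Q} + {L, T, X}: 59 + 69 = 128
  {L, Q} + {N, T, X}: 50 + 66 = 116
  … (15 splits in total)
Best: vehicle 1 O → Q → O = 10; vehicle 2 O → L → N → X → T → O = 69; combined 79.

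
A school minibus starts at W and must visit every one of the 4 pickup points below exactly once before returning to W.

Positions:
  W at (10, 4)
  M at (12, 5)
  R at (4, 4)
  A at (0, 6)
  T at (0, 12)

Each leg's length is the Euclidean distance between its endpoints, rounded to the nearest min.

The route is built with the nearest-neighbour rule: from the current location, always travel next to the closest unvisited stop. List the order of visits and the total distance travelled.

Nearest-neighbour total = 33 min; route W → M → R → A → T → W.

W → [M:2 / R:6 / A:10 / T:13] → M (2)
M → [R:8 / A:12 / T:14] → R (8)
R → [A:4 / T:9] → A (4)
A → [T:6] → T (6)
Return T→W: 13.
Total = 2 + 8 + 4 + 6 + 13 = 33.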